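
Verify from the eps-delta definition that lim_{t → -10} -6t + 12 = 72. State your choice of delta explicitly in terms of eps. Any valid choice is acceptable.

delta = eps/6

Let eps > 0. We need delta > 0 so that 0 < |t + 10| < delta implies |(-6t + 12) − 72| < eps.
|(-6t + 12) − 72| = |-6t - 60| = 6|t + 10|.
So 6|t + 10| < eps exactly when |t + 10| < eps/6.
Take delta = eps/6. If 0 < |t + 10| < delta then |(-6t + 12) − 72| = 6|t + 10| < 6·(eps/6) = eps.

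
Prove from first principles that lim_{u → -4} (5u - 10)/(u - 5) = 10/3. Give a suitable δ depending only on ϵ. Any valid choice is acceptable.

δ = min(9/2, (27/10)ϵ)

Fix ϵ > 0. We want δ > 0 with 0 < |u + 4| < δ ⇒ |(5u - 10)/(u - 5) − (10/3)| < ϵ.
Combining over a common denominator, (5u - 10)/(u - 5) − (10/3) = [(5u - 10)·(-9) − (-30)·(u - 5)] / [(-9)·(u - 5)] = -15(u + 4) / ((-9)(u - 5)).
So |(5u - 10)/(u - 5) − (10/3)| = 15|u + 4| / (9·|u − 5|).
Restrict δ ≤ 9/2. Then |u + 4| < 9/2 gives |u − 5| = |(u + 4) + (-9)| ≥ 9 − 9/2 = 9/2.
Hence |(5u - 10)/(u - 5) − (10/3)| < 15|u + 4|/(9·(9/2)) = (10/27)|u + 4|, which is < ϵ once |u + 4| < (27/10)ϵ.
Take δ = min(9/2, (27/10)ϵ). Then 0 < |u + 4| < δ forces both bounds, so |(5u - 10)/(u - 5) − (10/3)| < ϵ.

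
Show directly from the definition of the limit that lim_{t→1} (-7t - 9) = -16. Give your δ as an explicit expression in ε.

δ = ε/7

Suppose ε > 0. We need δ > 0 so that 0 < |t − 1| < δ implies |(-7t - 9) + 16| < ε.
Since (-7t - 9) + 16 = -7(t − 1), we have |(-7t - 9) + 16| = 7|t − 1|.
So 7|t − 1| < ε exactly when |t − 1| < ε/7.
Choosing δ = ε/7 gives |(-7t - 9) + 16| = 7|t − 1| < ε whenever |t − 1| < δ.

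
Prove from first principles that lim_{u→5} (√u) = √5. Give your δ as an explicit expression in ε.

δ = min(5, √5·ε)

Fix ε > 0. We want δ > 0 such that 0 < |u − 5| < δ implies |√u − √5| < ε.
Rationalise: √u − √5 = (u − 5)/(√u + √5), so |√u − √5| = |u − 5|/(√u + √5).
Restrict δ ≤ 5 so that |u − 5| < 5 forces u > 0, and then √u + √5 > √5.
Hence |√u − √5| < |u − 5|/√5, which is < ε once |u − 5| < √5·ε.
Take δ = min(5, √5·ε). If 0 < |u − 5| < δ then u > 0 and |√u − √5| < |u − 5|/√5 < ε.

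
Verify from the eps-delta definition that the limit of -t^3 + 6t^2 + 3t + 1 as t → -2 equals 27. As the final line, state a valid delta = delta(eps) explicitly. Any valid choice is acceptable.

Let eps > 0 be given. We want delta > 0 such that 0 < |t + 2| < delta implies |(-t^3 + 6t^2 + 3t + 1) − 27| < eps.
(-t^3 + 6t^2 + 3t + 1) − 27 = -t^3 + 6t^2 + 3t - 26 = (t + 2)(-t^2 + 8t - 13).
So |(-t^3 + 6t^2 + 3t + 1) − 27| = |t + 2|·|-t^2 + 8t - 13|.
Assume first that |t + 2| < 1, so |t| < 3. Then |-t^2 + 8t - 13| ≤ 3^2 + 8·3 + 13 = 46.
Hence |(-t^3 + 6t^2 + 3t + 1) − 27| ≤ 46|t + 2| < eps provided |t + 2| < eps/46.
Take delta = min(1, eps/46). Then 0 < |t + 2| < delta gives both |t + 2| < 1 and |t + 2| < eps/46, so |(-t^3 + 6t^2 + 3t + 1) − 27| < eps.

delta = min(1, eps/46)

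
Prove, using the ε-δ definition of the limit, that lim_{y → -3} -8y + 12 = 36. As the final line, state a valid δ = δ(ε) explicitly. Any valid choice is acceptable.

Fix ε > 0. We need δ > 0 so that 0 < |y + 3| < δ implies |(-8y + 12) − 36| < ε.
Since (-8y + 12) − 36 = -8(y + 3), we have |(-8y + 12) − 36| = 8|y + 3|.
So 8|y + 3| < ε exactly when |y + 3| < ε/8.
Take δ = ε/8. If 0 < |y + 3| < δ then |(-8y + 12) − 36| = 8|y + 3| < 8·(ε/8) = ε.

δ = ε/8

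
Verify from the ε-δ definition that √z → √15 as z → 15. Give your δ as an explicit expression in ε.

δ = min(15, √15·ε)

Let ε > 0 be given. We want δ > 0 such that 0 < |z − 15| < δ implies |√z − √15| < ε.
Rationalise: √z − √15 = (z − 15)/(√z + √15), so |√z − √15| = |z − 15|/(√z + √15).
Restrict δ ≤ 15 so that |z − 15| < 15 forces z > 0, and then √z + √15 > √15.
Hence |√z − √15| < |z − 15|/√15, which is < ε once |z − 15| < √15·ε.
Take δ = min(15, √15·ε). If 0 < |z − 15| < δ then z > 0 and |√z − √15| < |z − 15|/√15 < ε.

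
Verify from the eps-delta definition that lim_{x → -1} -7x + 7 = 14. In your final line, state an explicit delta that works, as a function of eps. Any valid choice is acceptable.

delta = eps/7

Fix eps > 0. We need delta > 0 so that 0 < |x + 1| < delta implies |(-7x + 7) − 14| < eps.
Since (-7x + 7) − 14 = -7(x + 1), we have |(-7x + 7) − 14| = 7|x + 1|.
So 7|x + 1| < eps exactly when |x + 1| < eps/7.
Choosing delta = eps/7 gives |(-7x + 7) − 14| = 7|x + 1| < eps whenever |x + 1| < delta.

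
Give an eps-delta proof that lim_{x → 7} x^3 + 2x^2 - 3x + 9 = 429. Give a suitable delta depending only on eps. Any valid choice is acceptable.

delta = min(1, eps/196)

Let eps > 0 be given. We want delta > 0 such that 0 < |x − 7| < delta implies |(x^3 + 2x^2 - 3x + 9) − 429| < eps.
(x^3 + 2x^2 - 3x + 9) − 429 = x^3 + 2x^2 - 3x - 420 = (x − 7)(x^2 + 9x + 60).
So |(x^3 + 2x^2 - 3x + 9) − 429| = |x − 7|·|x^2 + 9x + 60|.
Require delta ≤ 1. Then |x − 7| < 1 gives |x| < 8, and by the triangle inequality |x^2 + 9x + 60| ≤ 8^2 + 9·8 + 60 = 196.
Hence |(x^3 + 2x^2 - 3x + 9) − 429| ≤ 196|x − 7| < eps provided |x − 7| < eps/196.
Choosing delta = min(1, eps/196) ensures both conditions, hence |(x^3 + 2x^2 - 3x + 9) − 429| < eps.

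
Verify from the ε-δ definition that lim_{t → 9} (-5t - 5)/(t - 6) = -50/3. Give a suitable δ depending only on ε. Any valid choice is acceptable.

δ = min(3/2, (9/70)ε)

Let ε > 0 be given. We want δ > 0 with 0 < |t − 9| < δ ⇒ |(-5t - 5)/(t - 6) + 50/3| < ε.
Combining over a common denominator, (-5t - 5)/(t - 6) + 50/3 = [(-5t - 5)·3 − (-50)·(t - 6)] / [3·(t - 6)] = 35(t − 9) / (3(t - 6)).
So |(-5t - 5)/(t - 6) + 50/3| = 35|t − 9| / (3·|t − 6|).
Require δ ≤ 3/2, so |t − 6| ≥ |3| − |t − 9| > 3 − 3/2 = 3/2.
Hence |(-5t - 5)/(t - 6) + 50/3| < 35|t − 9|/(3·(3/2)) = (70/9)|t − 9|, which is < ε once |t − 9| < (9/70)ε.
Take δ = min(3/2, (9/70)ε). Then 0 < |t − 9| < δ forces both bounds, so |(-5t - 5)/(t - 6) + 50/3| < ε.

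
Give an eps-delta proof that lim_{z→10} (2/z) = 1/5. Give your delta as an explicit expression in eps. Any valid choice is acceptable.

delta = min(5, 25eps)

Suppose eps > 0. We seek delta > 0 such that 0 < |z − 10| < delta implies |2/z − (1/5)| < eps.
|2/z − (1/5)| = 2·|10 − z|/(10·|z|) = 2|z − 10|/(10|z|).
Restrict delta ≤ 5. Then |z − 10| < 5 gives |z| > 5, so 10|z| > 50.
Then |2/z − (1/5)| < 2|z − 10|/50, which is < eps when |z − 10| < 25eps.
Take delta = min(5, 25eps). Then 0 < |z − 10| < delta gives both |z − 10| < 5 and |z − 10| < 25eps, so |2/z − (1/5)| < eps.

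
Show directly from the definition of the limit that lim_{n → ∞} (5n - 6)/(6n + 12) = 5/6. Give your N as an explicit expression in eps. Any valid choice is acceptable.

Let eps > 0 be given. For n ≥ 1, |(5n - 6)/(6n + 12) − (5/6)| = |-96|/(6(6n + 12)) = 96/(6(6n + 12)).
Since 6n + 12 ≥ 6n for n ≥ 1, this is ≤ 96/(6·6n) = (8/3)/n.
So |(5n - 6)/(6n + 12) − (5/6)| < eps whenever n > (8/3)/eps.
Take N = (8/3)/eps. If n > N then |(5n - 6)/(6n + 12) − (5/6)| ≤ (8/3)/n < eps.

N = (8/3)/eps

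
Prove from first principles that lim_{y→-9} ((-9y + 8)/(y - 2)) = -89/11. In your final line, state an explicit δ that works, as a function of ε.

δ = min(11/2, (121/20)ε)

Let ε > 0. We want δ > 0 with 0 < |y + 9| < δ ⇒ |(-9y + 8)/(y - 2) + 89/11| < ε.
Combining over a common denominator, (-9y + 8)/(y - 2) + 89/11 = [(-9y + 8)·(-11) − 89·(y - 2)] / [(-11)·(y - 2)] = 10(y + 9) / ((-11)(y - 2)).
So |(-9y + 8)/(y - 2) + 89/11| = 10|y + 9| / (11·|y − 2|).
Restrict δ ≤ 11/2. Then |y + 9| < 11/2 gives |y − 2| = |(y + 9) + (-11)| ≥ 11 − 11/2 = 11/2.
Hence |(-9y + 8)/(y - 2) + 89/11| < 10|y + 9|/(11·(11/2)) = (20/121)|y + 9|, which is < ε once |y + 9| < (121/20)ε.
Take δ = min(11/2, (121/20)ε). Then 0 < |y + 9| < δ forces both bounds, so |(-9y + 8)/(y - 2) + 89/11| < ε.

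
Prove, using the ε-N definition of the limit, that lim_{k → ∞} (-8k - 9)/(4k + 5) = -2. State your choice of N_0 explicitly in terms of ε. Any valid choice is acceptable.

Let ε > 0. For k ≥ 1, |(-8k - 9)/(4k + 5) + 2| = |4|/(4(4k + 5)) = 4/(4(4k + 5)).
Since 4k + 5 ≥ 4k for k ≥ 1, this is ≤ 4/(4·4k) = (1/4)/k.
So |(-8k - 9)/(4k + 5) + 2| < ε whenever k > (1/4)/ε.
Take N_0 = (1/4)/ε. If k > N_0 then |(-8k - 9)/(4k + 5) + 2| ≤ (1/4)/k < ε.

N_0 = (1/4)/ε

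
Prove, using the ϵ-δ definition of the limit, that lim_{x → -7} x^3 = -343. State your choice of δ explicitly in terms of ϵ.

δ = min(2, ϵ/193)

Let ϵ > 0 be given. We seek δ > 0 with 0 < |x + 7| < δ ⇒ |x^3 + 343| < ϵ.
Factor: x^3 + 343 = (x + 7)(x^2 - 7x + 49), so |x^3 + 343| = |x + 7|·|x^2 - 7x + 49|.
Impose δ ≤ 2 so that |x| < 9; then |x^2 - 7x + 49| ≤ 193.
Hence |x^3 + 343| ≤ 193|x + 7|, which is < ϵ once |x + 7| < ϵ/193.
Take δ = min(2, ϵ/193). If 0 < |x + 7| < δ then both bounds hold and |x^3 + 343| ≤ 193|x + 7| < 193·(ϵ/193) = ϵ.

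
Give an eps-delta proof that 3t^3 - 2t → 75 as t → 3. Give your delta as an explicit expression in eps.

Fix eps > 0. We want delta > 0 such that 0 < |t − 3| < delta implies |(3t^3 - 2t) − 75| < eps.
(3t^3 - 2t) − 75 = 3t^3 - 2t - 75 = (t − 3)(3t^2 + 9t + 25).
So |(3t^3 - 2t) − 75| = |t − 3|·|3t^2 + 9t + 25|.
Assume first that |t − 3| < 1, so |t| < 4. Then |3t^2 + 9t + 25| ≤ 3·4^2 + 9·4 + 25 = 109.
Hence |(3t^3 - 2t) − 75| ≤ 109|t − 3| < eps provided |t − 3| < eps/109.
Take delta = min(1, eps/109). Then 0 < |t − 3| < delta gives both |t − 3| < 1 and |t − 3| < eps/109, so |(3t^3 - 2t) − 75| < eps.

delta = min(1, eps/109)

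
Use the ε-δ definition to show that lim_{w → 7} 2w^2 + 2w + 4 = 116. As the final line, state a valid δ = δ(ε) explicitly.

δ = min(1, ε/32)

Let ε > 0. We want δ > 0 such that 0 < |w − 7| < δ implies |(2w^2 + 2w + 4) − 116| < ε.
(2w^2 + 2w + 4) − 116 = 2w^2 + 2w - 112 = (w − 7)(2w + 16).
So |(2w^2 + 2w + 4) − 116| = |w − 7|·|2w + 16|.
Assume first that |w − 7| < 1, so |w| < 8. Then |2w + 16| ≤ 2·8 + 16 = 32.
Hence |(2w^2 + 2w + 4) − 116| ≤ 32|w − 7| < ε provided |w − 7| < ε/32.
Choosing δ = min(1, ε/32) ensures both conditions, hence |(2w^2 + 2w + 4) − 116| < ε.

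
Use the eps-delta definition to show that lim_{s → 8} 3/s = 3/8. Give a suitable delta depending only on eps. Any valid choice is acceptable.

delta = min(4, (32/3)eps)

Suppose eps > 0. We seek delta > 0 such that 0 < |s − 8| < delta implies |3/s − (3/8)| < eps.
|3/s − (3/8)| = 3·|8 − s|/(8·|s|) = 3|s − 8|/(8|s|).
Require delta ≤ 4 so that |s| > 8 − 4 = 4, hence 8|s| > 32.
Then |3/s − (3/8)| < 3|s − 8|/32, which is < eps when |s − 8| < (32/3)eps.
Take delta = min(4, (32/3)eps). Then 0 < |s − 8| < delta gives both |s − 8| < 4 and |s − 8| < (32/3)eps, so |3/s − (3/8)| < eps.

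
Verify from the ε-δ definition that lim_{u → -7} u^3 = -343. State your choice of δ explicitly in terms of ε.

Fix ε > 0. We seek δ > 0 with 0 < |u + 7| < δ ⇒ |u^3 + 343| < ε.
Factor: u^3 + 343 = (u + 7)(u^2 - 7u + 49), so |u^3 + 343| = |u + 7|·|u^2 - 7u + 49|.
Impose δ ≤ 1 so that |u| < 8; then |u^2 - 7u + 49| ≤ 169.
Hence |u^3 + 343| ≤ 169|u + 7|, which is < ε once |u + 7| < ε/169.
Take δ = min(1, ε/169). If 0 < |u + 7| < δ then both bounds hold and |u^3 + 343| ≤ 169|u + 7| < 169·(ε/169) = ε.

δ = min(1, ε/169)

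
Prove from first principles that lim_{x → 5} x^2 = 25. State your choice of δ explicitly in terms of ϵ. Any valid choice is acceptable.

Suppose ϵ > 0. We seek δ > 0 with 0 < |x − 5| < δ ⇒ |x^2 − 25| < ϵ.
Factor: x^2 − 25 = (x − 5)(x + 5), so |x^2 − 25| = |x − 5|·|x + 5|.
Impose δ ≤ 2 so that |x| < 7; then |x + 5| ≤ 12.
Hence |x^2 − 25| ≤ 12|x − 5|, which is < ϵ once |x − 5| < ϵ/12.
Take δ = min(2, ϵ/12). If 0 < |x − 5| < δ then both bounds hold and |x^2 − 25| ≤ 12|x − 5| < 12·(ϵ/12) = ϵ.

δ = min(2, ϵ/12)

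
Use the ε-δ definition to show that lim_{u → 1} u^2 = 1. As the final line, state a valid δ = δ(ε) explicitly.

Let ε > 0 be given. We seek δ > 0 with 0 < |u − 1| < δ ⇒ |u^2 − 1| < ε.
Factor: u^2 − 1 = (u − 1)(u + 1), so |u^2 − 1| = |u − 1|·|u + 1|.
Restrict δ ≤ 2. Then |u − 1| < 2 gives |u| < 3, so by the triangle inequality |u + 1| ≤ 3 + 1 = 4.
Hence |u^2 − 1| ≤ 4|u − 1|, which is < ε once |u − 1| < ε/4.
Take δ = min(2, ε/4). If 0 < |u − 1| < δ then both bounds hold and |u^2 − 1| ≤ 4|u − 1| < 4·(ε/4) = ε.

δ = min(2, ε/4)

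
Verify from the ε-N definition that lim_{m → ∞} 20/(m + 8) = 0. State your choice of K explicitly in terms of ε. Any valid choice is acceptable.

Let ε > 0. For m ≥ 1, |20/(m + 8) − 0| = 20/(m + 8) ≤ 20/m.
We need 20/m < ε, i.e. m > 20/ε.
Take K = 20/ε. If m > K then |20/(m + 8)| ≤ 20/m < ε.

K = 20/ε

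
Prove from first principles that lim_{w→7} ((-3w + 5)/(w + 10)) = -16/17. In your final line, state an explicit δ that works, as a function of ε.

δ = min(17/2, (289/70)ε)

Let ε > 0. We want δ > 0 with 0 < |w − 7| < δ ⇒ |(-3w + 5)/(w + 10) + 16/17| < ε.
Combining over a common denominator, (-3w + 5)/(w + 10) + 16/17 = [(-3w + 5)·17 − (-16)·(w + 10)] / [17·(w + 10)] = -35(w − 7) / (17(w + 10)).
So |(-3w + 5)/(w + 10) + 16/17| = 35|w − 7| / (17·|w + 10|).
Restrict δ ≤ 17/2. Then |w − 7| < 17/2 gives |w + 10| = |(w − 7) + 17| ≥ 17 − 17/2 = 17/2.
Hence |(-3w + 5)/(w + 10) + 16/17| < 35|w − 7|/(17·(17/2)) = (70/289)|w − 7|, which is < ε once |w − 7| < (289/70)ε.
Take δ = min(17/2, (289/70)ε). Then 0 < |w − 7| < δ forces both bounds, so |(-3w + 5)/(w + 10) + 16/17| < ε.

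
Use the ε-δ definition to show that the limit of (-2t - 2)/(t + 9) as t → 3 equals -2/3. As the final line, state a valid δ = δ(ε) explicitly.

Let ε > 0 be given. We want δ > 0 with 0 < |t − 3| < δ ⇒ |(-2t - 2)/(t + 9) + 2/3| < ε.
Combining over a common denominator, (-2t - 2)/(t + 9) + 2/3 = [(-2t - 2)·12 − (-8)·(t + 9)] / [12·(t + 9)] = -16(t − 3) / (12(t + 9)).
So |(-2t - 2)/(t + 9) + 2/3| = 16|t − 3| / (12·|t + 9|).
Restrict δ ≤ 6. Then |t − 3| < 6 gives |t + 9| = |(t − 3) + 12| ≥ 12 − 6 = 6.
Hence |(-2t - 2)/(t + 9) + 2/3| < 16|t − 3|/(12·6) = (2/9)|t − 3|, which is < ε once |t − 3| < (9/2)ε.
Take δ = min(6, (9/2)ε). Then 0 < |t − 3| < δ forces both bounds, so |(-2t - 2)/(t + 9) + 2/3| < ε.

δ = min(6, (9/2)ε)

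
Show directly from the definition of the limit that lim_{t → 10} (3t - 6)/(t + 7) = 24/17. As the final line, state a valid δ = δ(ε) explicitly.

Fix ε > 0. We want δ > 0 with 0 < |t − 10| < δ ⇒ |(3t - 6)/(t + 7) − (24/17)| < ε.
Combining over a common denominator, (3t - 6)/(t + 7) − (24/17) = [(3t - 6)·17 − 24·(t + 7)] / [17·(t + 7)] = 27(t − 10) / (17(t + 7)).
So |(3t - 6)/(t + 7) − (24/17)| = 27|t − 10| / (17·|t + 7|).
Require δ ≤ 17/2, so |t + 7| ≥ |17| − |t − 10| > 17 − 17/2 = 17/2.
Hence |(3t - 6)/(t + 7) − (24/17)| < 27|t − 10|/(17·(17/2)) = (54/289)|t − 10|, which is < ε once |t − 10| < (289/54)ε.
Take δ = min(17/2, (289/54)ε). Then 0 < |t − 10| < δ forces both bounds, so |(3t - 6)/(t + 7) − (24/17)| < ε.

δ = min(17/2, (289/54)ε)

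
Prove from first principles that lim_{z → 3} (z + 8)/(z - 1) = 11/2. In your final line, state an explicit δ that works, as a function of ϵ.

δ = min(1, (2/9)ϵ)

Fix ϵ > 0. We want δ > 0 with 0 < |z − 3| < δ ⇒ |(z + 8)/(z - 1) − (11/2)| < ϵ.
Combining over a common denominator, (z + 8)/(z - 1) − (11/2) = [(z + 8)·2 − 11·(z - 1)] / [2·(z - 1)] = -9(z − 3) / (2(z - 1)).
So |(z + 8)/(z - 1) − (11/2)| = 9|z − 3| / (2·|z − 1|).
Restrict δ ≤ 1. Then |z − 3| < 1 gives |z − 1| = |(z − 3) + 2| ≥ 2 − 1 = 1.
Hence |(z + 8)/(z - 1) − (11/2)| < 9|z − 3|/(2·1) = (9/2)|z − 3|, which is < ϵ once |z − 3| < (2/9)ϵ.
Take δ = min(1, (2/9)ϵ). Then 0 < |z − 3| < δ forces both bounds, so |(z + 8)/(z - 1) − (11/2)| < ϵ.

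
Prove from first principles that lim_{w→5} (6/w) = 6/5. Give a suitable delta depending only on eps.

Suppose eps > 0. We seek delta > 0 such that 0 < |w − 5| < delta implies |6/w − (6/5)| < eps.
|6/w − (6/5)| = 6·|5 − w|/(5·|w|) = 6|w − 5|/(5|w|).
Restrict delta ≤ 5/2. Then |w − 5| < 5/2 gives |w| > 5/2, so 5|w| > 25/2.
Then |6/w − (6/5)| < 6|w − 5|/(25/2), which is < eps when |w − 5| < (25/12)eps.
Take delta = min(5/2, (25/12)eps). Then 0 < |w − 5| < delta gives both |w − 5| < 5/2 and |w − 5| < (25/12)eps, so |6/w − (6/5)| < eps.

delta = min(5/2, (25/12)eps)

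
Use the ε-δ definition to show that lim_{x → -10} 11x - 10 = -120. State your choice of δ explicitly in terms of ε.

δ = ε/11

Fix ε > 0. We need δ > 0 so that 0 < |x + 10| < δ implies |(11x - 10) + 120| < ε.
Since (11x - 10) + 120 = 11(x + 10), we have |(11x - 10) + 120| = 11|x + 10|.
So 11|x + 10| < ε exactly when |x + 10| < ε/11.
Take δ = ε/11. If 0 < |x + 10| < δ then |(11x - 10) + 120| = 11|x + 10| < 11·(ε/11) = ε.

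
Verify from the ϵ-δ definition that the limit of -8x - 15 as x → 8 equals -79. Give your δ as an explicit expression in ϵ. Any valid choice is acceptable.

Let ϵ > 0. We need δ > 0 so that 0 < |x − 8| < δ implies |(-8x - 15) + 79| < ϵ.
|(-8x - 15) + 79| = |-8x + 64| = 8|x − 8|.
Thus it suffices that |x − 8| < ϵ/8.
Take δ = ϵ/8. If 0 < |x − 8| < δ then |(-8x - 15) + 79| = 8|x − 8| < 8·(ϵ/8) = ϵ.

δ = ϵ/8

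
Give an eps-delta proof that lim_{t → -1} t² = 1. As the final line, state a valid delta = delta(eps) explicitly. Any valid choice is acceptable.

Let eps > 0. We seek delta > 0 with 0 < |t + 1| < delta ⇒ |t² − 1| < eps.
Factor: t² − 1 = (t + 1)(t - 1), so |t² − 1| = |t + 1|·|t - 1|.
Restrict delta ≤ 2. Then |t + 1| < 2 gives |t| < 3, so by the triangle inequality |t - 1| ≤ 3 + 1 = 4.
Hence |t² − 1| ≤ 4|t + 1|, which is < eps once |t + 1| < eps/4.
Take delta = min(2, eps/4). If 0 < |t + 1| < delta then both bounds hold and |t² − 1| ≤ 4|t + 1| < 4·(eps/4) = eps.

delta = min(2, eps/4)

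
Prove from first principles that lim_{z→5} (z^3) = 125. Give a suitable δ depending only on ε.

Let ε > 0 be given. We seek δ > 0 with 0 < |z − 5| < δ ⇒ |z^3 − 125| < ε.
Factor: z^3 − 125 = (z − 5)(z^2 + 5z + 25), so |z^3 − 125| = |z − 5|·|z^2 + 5z + 25|.
Restrict δ ≤ 2. Then |z − 5| < 2 gives |z| < 7, so by the triangle inequality |z^2 + 5z + 25| ≤ 7^2 + 5·7 + 25 = 109.
Hence |z^3 − 125| ≤ 109|z − 5|, which is < ε once |z − 5| < ε/109.
Take δ = min(2, ε/109). If 0 < |z − 5| < δ then both bounds hold and |z^3 − 125| ≤ 109|z − 5| < 109·(ε/109) = ε.

δ = min(2, ε/109)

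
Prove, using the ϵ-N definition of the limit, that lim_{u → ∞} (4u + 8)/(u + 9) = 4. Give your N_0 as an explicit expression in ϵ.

Suppose ϵ > 0. We seek N_0 > 0 such that u > N_0 implies |(4u + 8)/(u + 9) − 4| < ϵ.
(4u + 8)/(u + 9) − 4 = ((4u + 8) − 4(u + 9)) / ((u + 9)) = -28/((u + 9)).
For u > 0 we have u + 9 > u, so |(4u + 8)/(u + 9) − 4| = 28/((u + 9)) < 28/(u) = 28/u.
Thus |(4u + 8)/(u + 9) − 4| < ϵ whenever u > 28/ϵ.
Take N_0 = 28/ϵ. If u > N_0 then |(4u + 8)/(u + 9) − 4| < 28/u < ϵ.

N_0 = 28/ϵ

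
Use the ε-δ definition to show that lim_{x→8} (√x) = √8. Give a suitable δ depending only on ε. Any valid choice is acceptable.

Fix ε > 0. We want δ > 0 such that 0 < |x − 8| < δ implies |√x − √8| < ε.
Rationalise: √x − √8 = (x − 8)/(√x + √8), so |√x − √8| = |x − 8|/(√x + √8).
Restrict δ ≤ 8 so that |x − 8| < 8 forces x > 0, and then √x + √8 > √8.
Hence |√x − √8| < |x − 8|/√8, which is < ε once |x − 8| < √8·ε.
Take δ = min(8, √8·ε). If 0 < |x − 8| < δ then x > 0 and |√x − √8| < |x − 8|/√8 < ε.

δ = min(8, √8·ε)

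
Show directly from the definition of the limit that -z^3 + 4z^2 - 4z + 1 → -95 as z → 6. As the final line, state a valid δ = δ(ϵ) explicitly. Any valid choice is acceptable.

Suppose ϵ > 0. We want δ > 0 such that 0 < |z − 6| < δ implies |(-z^3 + 4z^2 - 4z + 1) + 95| < ϵ.
(-z^3 + 4z^2 - 4z + 1) + 95 = -z^3 + 4z^2 - 4z + 96 = (z − 6)(-z^2 - 2z - 16).
So |(-z^3 + 4z^2 - 4z + 1) + 95| = |z − 6|·|-z^2 - 2z - 16|.
Assume first that |z − 6| < 2, so |z| < 8. Then |-z^2 - 2z - 16| ≤ 8^2 + 2·8 + 16 = 96.
Hence |(-z^3 + 4z^2 - 4z + 1) + 95| ≤ 96|z − 6| < ϵ provided |z − 6| < ϵ/96.
Take δ = min(2, ϵ/96). Then 0 < |z − 6| < δ gives both |z − 6| < 2 and |z − 6| < ϵ/96, so |(-z^3 + 4z^2 - 4z + 1) + 95| < ϵ.

δ = min(2, ϵ/96)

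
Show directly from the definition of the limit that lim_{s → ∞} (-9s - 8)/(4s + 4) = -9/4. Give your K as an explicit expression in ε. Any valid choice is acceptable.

Let ε > 0. We seek K > 0 such that s > K implies |(-9s - 8)/(4s + 4) + 9/4| < ε.
(-9s - 8)/(4s + 4) + 9/4 = (4(-9s - 8) − (-9)(4s + 4)) / (4(4s + 4)) = 4/(4(4s + 4)).
For s > 0 we have 4s + 4 > 4s, so |(-9s - 8)/(4s + 4) + 9/4| = 4/(4(4s + 4)) < 4/(4·4s) = (1/4)/s.
Thus |(-9s - 8)/(4s + 4) + 9/4| < ε whenever s > (1/4)/ε.
Take K = (1/4)/ε. If s > K then |(-9s - 8)/(4s + 4) + 9/4| < (1/4)/s < ε.

K = (1/4)/ε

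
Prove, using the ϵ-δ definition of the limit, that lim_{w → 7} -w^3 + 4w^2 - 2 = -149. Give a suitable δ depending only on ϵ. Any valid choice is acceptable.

δ = min(1, ϵ/109)

Let ϵ > 0 be given. We want δ > 0 such that 0 < |w − 7| < δ implies |(-w^3 + 4w^2 - 2) + 149| < ϵ.
(-w^3 + 4w^2 - 2) + 149 = -w^3 + 4w^2 + 147 = (w − 7)(-w^2 - 3w - 21).
So |(-w^3 + 4w^2 - 2) + 149| = |w − 7|·|-w^2 - 3w - 21|.
Assume first that |w − 7| < 1, so |w| < 8. Then |-w^2 - 3w - 21| ≤ 8^2 + 3·8 + 21 = 109.
Hence |(-w^3 + 4w^2 - 2) + 149| ≤ 109|w − 7| < ϵ provided |w − 7| < ϵ/109.
Choosing δ = min(1, ϵ/109) ensures both conditions, hence |(-w^3 + 4w^2 - 2) + 149| < ϵ.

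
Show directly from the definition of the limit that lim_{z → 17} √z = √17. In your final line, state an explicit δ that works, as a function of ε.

δ = min(17, √17·ε)

Let ε > 0. We want δ > 0 such that 0 < |z − 17| < δ implies |√z − √17| < ε.
Multiplying by the conjugate, |√z − √17| = |z − 17|/(√z + √17).
Restrict δ ≤ 17 so that |z − 17| < 17 forces z > 0, and then √z + √17 > √17.
Hence |√z − √17| < |z − 17|/√17, which is < ε once |z − 17| < √17·ε.
Take δ = min(17, √17·ε). If 0 < |z − 17| < δ then z > 0 and |√z − √17| < |z − 17|/√17 < ε.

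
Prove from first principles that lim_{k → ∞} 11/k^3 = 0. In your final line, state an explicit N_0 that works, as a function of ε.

Let ε > 0. For k ≥ 1, |11/k^3 − 0| = 11/k^3.
11/k^3 < ε ⇔ k^3 > 11/ε ⇔ k > (11/ε)^{1/3}.
Take N_0 = (11/ε)^{1/3}. Then k > N_0 implies 11/k^3 < ε.

N_0 = (11/ε)^{1/3}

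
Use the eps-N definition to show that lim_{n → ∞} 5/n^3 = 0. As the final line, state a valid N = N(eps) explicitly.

N = (5/eps)^{1/3}

Suppose eps > 0. For n ≥ 1, |5/n^3 − 0| = 5/n^3.
5/n^3 < eps ⇔ n^3 > 5/eps ⇔ n > (5/eps)^{1/3}.
Take N = (5/eps)^{1/3}. Then n > N implies 5/n^3 < eps.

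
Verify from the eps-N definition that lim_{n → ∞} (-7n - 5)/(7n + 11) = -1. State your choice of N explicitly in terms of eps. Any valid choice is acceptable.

N = (6/7)/eps

Fix eps > 0. For n ≥ 1, |(-7n - 5)/(7n + 11) + 1| = |42|/(7(7n + 11)) = 42/(7(7n + 11)).
Since 7n + 11 ≥ 7n for n ≥ 1, this is ≤ 42/(7·7n) = (6/7)/n.
So |(-7n - 5)/(7n + 11) + 1| < eps whenever n > (6/7)/eps.
Take N = (6/7)/eps. If n > N then |(-7n - 5)/(7n + 11) + 1| ≤ (6/7)/n < eps.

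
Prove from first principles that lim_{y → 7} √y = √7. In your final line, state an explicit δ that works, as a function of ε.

Fix ε > 0. We want δ > 0 such that 0 < |y − 7| < δ implies |√y − √7| < ε.
Rationalise: √y − √7 = (y − 7)/(√y + √7), so |√y − √7| = |y − 7|/(√y + √7).
Restrict δ ≤ 7 so that |y − 7| < 7 forces y > 0, and then √y + √7 > √7.
Hence |√y − √7| < |y − 7|/√7, which is < ε once |y − 7| < √7·ε.
Take δ = min(7, √7·ε). If 0 < |y − 7| < δ then y > 0 and |√y − √7| < |y − 7|/√7 < ε.

δ = min(7, √7·ε)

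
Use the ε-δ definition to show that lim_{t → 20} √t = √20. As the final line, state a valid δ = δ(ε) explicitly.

δ = min(20, √20·ε)

Let ε > 0. We want δ > 0 such that 0 < |t − 20| < δ implies |√t − √20| < ε.
Multiplying by the conjugate, |√t − √20| = |t − 20|/(√t + √20).
Restrict δ ≤ 20 so that |t − 20| < 20 forces t > 0, and then √t + √20 > √20.
Hence |√t − √20| < |t − 20|/√20, which is < ε once |t − 20| < √20·ε.
Take δ = min(20, √20·ε). If 0 < |t − 20| < δ then t > 0 and |√t − √20| < |t − 20|/√20 < ε.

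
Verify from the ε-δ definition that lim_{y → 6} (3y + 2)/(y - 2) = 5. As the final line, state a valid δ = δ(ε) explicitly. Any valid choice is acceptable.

Let ε > 0 be given. We want δ > 0 with 0 < |y − 6| < δ ⇒ |(3y + 2)/(y - 2) − 5| < ε.
Combining over a common denominator, (3y + 2)/(y - 2) − 5 = [(3y + 2)·4 − 20·(y - 2)] / [4·(y - 2)] = -8(y − 6) / (4(y - 2)).
So |(3y + 2)/(y - 2) − 5| = 8|y − 6| / (4·|y − 2|).
Require δ ≤ 2, so |y − 2| ≥ |4| − |y − 6| > 4 − 2 = 2.
Hence |(3y + 2)/(y - 2) − 5| < 8|y − 6|/(4·2) = |y − 6|, which is < ε once |y − 6| < ε.
Take δ = min(2, ε). Then 0 < |y − 6| < δ forces both bounds, so |(3y + 2)/(y - 2) − 5| < ε.

δ = min(2, ε)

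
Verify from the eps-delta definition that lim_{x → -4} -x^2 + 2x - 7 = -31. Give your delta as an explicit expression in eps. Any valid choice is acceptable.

delta = min(1, eps/11)

Fix eps > 0. We want delta > 0 such that 0 < |x + 4| < delta implies |(-x^2 + 2x - 7) + 31| < eps.
(-x^2 + 2x - 7) + 31 = -x^2 + 2x + 24 = (x + 4)(-x + 6).
So |(-x^2 + 2x - 7) + 31| = |x + 4|·|-x + 6|.
Require delta ≤ 1. Then |x + 4| < 1 gives |x| < 5, and by the triangle inequality |-x + 6| ≤ 5 + 6 = 11.
Hence |(-x^2 + 2x - 7) + 31| ≤ 11|x + 4| < eps provided |x + 4| < eps/11.
Choosing delta = min(1, eps/11) ensures both conditions, hence |(-x^2 + 2x - 7) + 31| < eps.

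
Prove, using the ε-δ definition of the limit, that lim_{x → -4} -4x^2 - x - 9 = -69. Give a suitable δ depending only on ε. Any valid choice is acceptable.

δ = min(2, ε/39)

Fix ε > 0. We want δ > 0 such that 0 < |x + 4| < δ implies |(-4x^2 - x - 9) + 69| < ε.
(-4x^2 - x - 9) + 69 = -4x^2 - x + 60 = (x + 4)(-4x + 15).
So |(-4x^2 - x - 9) + 69| = |x + 4|·|-4x + 15|.
Require δ ≤ 2. Then |x + 4| < 2 gives |x| < 6, and by the triangle inequality |-4x + 15| ≤ 4·6 + 15 = 39.
Hence |(-4x^2 - x - 9) + 69| ≤ 39|x + 4| < ε provided |x + 4| < ε/39.
Take δ = min(2, ε/39). Then 0 < |x + 4| < δ gives both |x + 4| < 2 and |x + 4| < ε/39, so |(-4x^2 - x - 9) + 69| < ε.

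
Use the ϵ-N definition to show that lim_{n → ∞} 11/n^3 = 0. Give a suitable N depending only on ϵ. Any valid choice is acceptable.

N = (11/ϵ)^{1/3}

Suppose ϵ > 0. For n ≥ 1, |11/n^3 − 0| = 11/n^3.
11/n^3 < ϵ ⇔ n^3 > 11/ϵ ⇔ n > (11/ϵ)^{1/3}.
Take N = (11/ϵ)^{1/3}. Then n > N implies 11/n^3 < ϵ.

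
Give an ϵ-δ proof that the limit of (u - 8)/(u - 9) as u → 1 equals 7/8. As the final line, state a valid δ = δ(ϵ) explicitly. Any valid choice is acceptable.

Let ϵ > 0 be given. We want δ > 0 with 0 < |u − 1| < δ ⇒ |(u - 8)/(u - 9) − (7/8)| < ϵ.
Combining over a common denominator, (u - 8)/(u - 9) − (7/8) = [(u - 8)·(-8) − (-7)·(u - 9)] / [(-8)·(u - 9)] = -1(u − 1) / ((-8)(u - 9)).
So |(u - 8)/(u - 9) − (7/8)| = |u − 1| / (8·|u − 9|).
Require δ ≤ 4, so |u − 9| ≥ |-8| − |u − 1| > 8 − 4 = 4.
Hence |(u - 8)/(u - 9) − (7/8)| < |u − 1|/(8·4) = (1/32)|u − 1|, which is < ϵ once |u − 1| < 32ϵ.
Take δ = min(4, 32ϵ). Then 0 < |u − 1| < δ forces both bounds, so |(u - 8)/(u - 9) − (7/8)| < ϵ.

δ = min(4, 32ϵ)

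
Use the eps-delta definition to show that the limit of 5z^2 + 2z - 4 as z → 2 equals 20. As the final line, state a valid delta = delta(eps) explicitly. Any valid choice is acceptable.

Fix eps > 0. We want delta > 0 such that 0 < |z − 2| < delta implies |(5z^2 + 2z - 4) − 20| < eps.
(5z^2 + 2z - 4) − 20 = 5z^2 + 2z - 24 = (z − 2)(5z + 12).
So |(5z^2 + 2z - 4) − 20| = |z − 2|·|5z + 12|.
Assume first that |z − 2| < 2, so |z| < 4. Then |5z + 12| ≤ 5·4 + 12 = 32.
Hence |(5z^2 + 2z - 4) − 20| ≤ 32|z − 2| < eps provided |z − 2| < eps/32.
Take delta = min(2, eps/32). Then 0 < |z − 2| < delta gives both |z − 2| < 2 and |z − 2| < eps/32, so |(5z^2 + 2z - 4) − 20| < eps.

delta = min(2, eps/32)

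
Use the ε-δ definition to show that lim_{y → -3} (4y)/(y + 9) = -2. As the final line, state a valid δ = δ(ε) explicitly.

Suppose ε > 0. We want δ > 0 with 0 < |y + 3| < δ ⇒ |(4y)/(y + 9) + 2| < ε.
Combining over a common denominator, (4y)/(y + 9) + 2 = [(4y)·6 − (-12)·(y + 9)] / [6·(y + 9)] = 36(y + 3) / (6(y + 9)).
So |(4y)/(y + 9) + 2| = 36|y + 3| / (6·|y + 9|).
Restrict δ ≤ 3. Then |y + 3| < 3 gives |y + 9| = |(y + 3) + 6| ≥ 6 − 3 = 3.
Hence |(4y)/(y + 9) + 2| < 36|y + 3|/(6·3) = 2|y + 3|, which is < ε once |y + 3| < (1/2)ε.
Take δ = min(3, (1/2)ε). Then 0 < |y + 3| < δ forces both bounds, so |(4y)/(y + 9) + 2| < ε.

δ = min(3, (1/2)ε)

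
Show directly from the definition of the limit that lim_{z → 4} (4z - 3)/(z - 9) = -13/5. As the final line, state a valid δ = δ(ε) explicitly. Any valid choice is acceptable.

δ = min(5/2, (25/66)ε)

Let ε > 0. We want δ > 0 with 0 < |z − 4| < δ ⇒ |(4z - 3)/(z - 9) + 13/5| < ε.
Combining over a common denominator, (4z - 3)/(z - 9) + 13/5 = [(4z - 3)·(-5) − 13·(z - 9)] / [(-5)·(z - 9)] = -33(z − 4) / ((-5)(z - 9)).
So |(4z - 3)/(z - 9) + 13/5| = 33|z − 4| / (5·|z − 9|).
Restrict δ ≤ 5/2. Then |z − 4| < 5/2 gives |z − 9| = |(z − 4) + (-5)| ≥ 5 − 5/2 = 5/2.
Hence |(4z - 3)/(z - 9) + 13/5| < 33|z − 4|/(5·(5/2)) = (66/25)|z − 4|, which is < ε once |z − 4| < (25/66)ε.
Take δ = min(5/2, (25/66)ε). Then 0 < |z − 4| < δ forces both bounds, so |(4z - 3)/(z - 9) + 13/5| < ε.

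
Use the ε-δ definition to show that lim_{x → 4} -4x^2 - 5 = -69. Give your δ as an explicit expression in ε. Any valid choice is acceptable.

δ = min(1, ε/36)

Let ε > 0 be given. We want δ > 0 such that 0 < |x − 4| < δ implies |(-4x^2 - 5) + 69| < ε.
(-4x^2 - 5) + 69 = -4x^2 + 64 = (x − 4)(-4x - 16).
So |(-4x^2 - 5) + 69| = |x − 4|·|-4x - 16|.
Assume first that |x − 4| < 1, so |x| < 5. Then |-4x - 16| ≤ 4·5 + 16 = 36.
Hence |(-4x^2 - 5) + 69| ≤ 36|x − 4| < ε provided |x − 4| < ε/36.
Choosing δ = min(1, ε/36) ensures both conditions, hence |(-4x^2 - 5) + 69| < ε.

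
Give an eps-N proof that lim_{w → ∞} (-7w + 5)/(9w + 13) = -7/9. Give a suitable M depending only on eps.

M = (136/81)/eps

Let eps > 0. We seek M > 0 such that w > M implies |(-7w + 5)/(9w + 13) + 7/9| < eps.
(-7w + 5)/(9w + 13) + 7/9 = (9(-7w + 5) − (-7)(9w + 13)) / (9(9w + 13)) = 136/(9(9w + 13)).
For w > 0 we have 9w + 13 > 9w, so |(-7w + 5)/(9w + 13) + 7/9| = 136/(9(9w + 13)) < 136/(9·9w) = (136/81)/w.
Thus |(-7w + 5)/(9w + 13) + 7/9| < eps whenever w > (136/81)/eps.
Take M = (136/81)/eps. If w > M then |(-7w + 5)/(9w + 13) + 7/9| < (136/81)/w < eps.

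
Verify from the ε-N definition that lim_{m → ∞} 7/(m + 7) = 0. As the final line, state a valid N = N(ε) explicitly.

N = 7/ε

Suppose ε > 0. For m ≥ 1, |7/(m + 7) − 0| = 7/(m + 7) ≤ 7/m.
We need 7/m < ε, i.e. m > 7/ε.
Take N = 7/ε. If m > N then |7/(m + 7)| ≤ 7/m < ε.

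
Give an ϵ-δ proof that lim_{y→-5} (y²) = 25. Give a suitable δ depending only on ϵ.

Let ϵ > 0. We seek δ > 0 with 0 < |y + 5| < δ ⇒ |y² − 25| < ϵ.
Factor: y² − 25 = (y + 5)(y - 5), so |y² − 25| = |y + 5|·|y - 5|.
Impose δ ≤ 2 so that |y| < 7; then |y - 5| ≤ 12.
Hence |y² − 25| ≤ 12|y + 5|, which is < ϵ once |y + 5| < ϵ/12.
Take δ = min(2, ϵ/12). If 0 < |y + 5| < δ then both bounds hold and |y² − 25| ≤ 12|y + 5| < 12·(ϵ/12) = ϵ.

δ = min(2, ϵ/12)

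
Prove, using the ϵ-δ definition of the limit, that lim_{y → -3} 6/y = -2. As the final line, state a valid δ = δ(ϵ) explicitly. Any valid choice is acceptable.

Let ϵ > 0. We seek δ > 0 such that 0 < |y + 3| < δ implies |6/y + 2| < ϵ.
|6/y + 2| = 6·|-3 − y|/(3·|y|) = 6|y + 3|/(3|y|).
Restrict δ ≤ 3/2. Then |y + 3| < 3/2 gives |y| > 3/2, so 3|y| > 9/2.
Then |6/y + 2| < 6|y + 3|/(9/2), which is < ϵ when |y + 3| < (3/4)ϵ.
Take δ = min(3/2, (3/4)ϵ). Then 0 < |y + 3| < δ gives both |y + 3| < 3/2 and |y + 3| < (3/4)ϵ, so |6/y + 2| < ϵ.

δ = min(3/2, (3/4)ϵ)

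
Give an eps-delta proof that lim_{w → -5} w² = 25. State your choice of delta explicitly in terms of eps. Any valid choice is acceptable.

Fix eps > 0. We seek delta > 0 with 0 < |w + 5| < delta ⇒ |w² − 25| < eps.
Factor: w² − 25 = (w + 5)(w - 5), so |w² − 25| = |w + 5|·|w - 5|.
Restrict delta ≤ 1. Then |w + 5| < 1 gives |w| < 6, so by the triangle inequality |w - 5| ≤ 6 + 5 = 11.
Hence |w² − 25| ≤ 11|w + 5|, which is < eps once |w + 5| < eps/11.
Take delta = min(1, eps/11). If 0 < |w + 5| < delta then both bounds hold and |w² − 25| ≤ 11|w + 5| < 11·(eps/11) = eps.

delta = min(1, eps/11)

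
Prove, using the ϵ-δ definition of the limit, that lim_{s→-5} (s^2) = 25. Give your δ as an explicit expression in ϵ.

Fix ϵ > 0. We seek δ > 0 with 0 < |s + 5| < δ ⇒ |s^2 − 25| < ϵ.
Factor: s^2 − 25 = (s + 5)(s - 5), so |s^2 − 25| = |s + 5|·|s - 5|.
Restrict δ ≤ 2. Then |s + 5| < 2 gives |s| < 7, so by the triangle inequality |s - 5| ≤ 7 + 5 = 12.
Hence |s^2 − 25| ≤ 12|s + 5|, which is < ϵ once |s + 5| < ϵ/12.
Take δ = min(2, ϵ/12). If 0 < |s + 5| < δ then both bounds hold and |s^2 − 25| ≤ 12|s + 5| < 12·(ϵ/12) = ϵ.

δ = min(2, ϵ/12)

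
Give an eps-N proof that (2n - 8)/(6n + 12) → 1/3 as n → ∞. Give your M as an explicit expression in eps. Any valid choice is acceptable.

Let eps > 0 be given. For n ≥ 1, |(2n - 8)/(6n + 12) − (1/3)| = |-72|/(6(6n + 12)) = 72/(6(6n + 12)).
Since 6n + 12 ≥ 6n for n ≥ 1, this is ≤ 72/(6·6n) = 2/n.
So |(2n - 8)/(6n + 12) − (1/3)| < eps whenever n > 2/eps.
Take M = 2/eps. If n > M then |(2n - 8)/(6n + 12) − (1/3)| ≤ 2/n < eps.

M = 2/eps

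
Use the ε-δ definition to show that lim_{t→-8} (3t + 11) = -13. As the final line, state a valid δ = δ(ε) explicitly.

Let ε > 0. We need δ > 0 so that 0 < |t + 8| < δ implies |(3t + 11) + 13| < ε.
|(3t + 11) + 13| = |3t + 24| = 3|t + 8|.
So 3|t + 8| < ε exactly when |t + 8| < ε/3.
Take δ = ε/3. If 0 < |t + 8| < δ then |(3t + 11) + 13| = 3|t + 8| < 3·(ε/3) = ε.

δ = ε/3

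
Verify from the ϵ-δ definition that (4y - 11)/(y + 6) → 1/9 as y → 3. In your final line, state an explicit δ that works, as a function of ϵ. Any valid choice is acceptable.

Let ϵ > 0 be given. We want δ > 0 with 0 < |y − 3| < δ ⇒ |(4y - 11)/(y + 6) − (1/9)| < ϵ.
Combining over a common denominator, (4y - 11)/(y + 6) − (1/9) = [(4y - 11)·9 − 1·(y + 6)] / [9·(y + 6)] = 35(y − 3) / (9(y + 6)).
So |(4y - 11)/(y + 6) − (1/9)| = 35|y − 3| / (9·|y + 6|).
Require δ ≤ 9/2, so |y + 6| ≥ |9| − |y − 3| > 9 − 9/2 = 9/2.
Hence |(4y - 11)/(y + 6) − (1/9)| < 35|y − 3|/(9·(9/2)) = (70/81)|y − 3|, which is < ϵ once |y − 3| < (81/70)ϵ.
Take δ = min(9/2, (81/70)ϵ). Then 0 < |y − 3| < δ forces both bounds, so |(4y - 11)/(y + 6) − (1/9)| < ϵ.

δ = min(9/2, (81/70)ϵ)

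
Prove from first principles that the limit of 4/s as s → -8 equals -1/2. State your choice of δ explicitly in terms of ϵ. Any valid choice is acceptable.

δ = min(4, 8ϵ)

Let ϵ > 0. We seek δ > 0 such that 0 < |s + 8| < δ implies |4/s + 1/2| < ϵ.
|4/s + 1/2| = 4·|-8 − s|/(8·|s|) = 4|s + 8|/(8|s|).
Restrict δ ≤ 4. Then |s + 8| < 4 gives |s| > 4, so 8|s| > 32.
Then |4/s + 1/2| < 4|s + 8|/32, which is < ϵ when |s + 8| < 8ϵ.
Take δ = min(4, 8ϵ). Then 0 < |s + 8| < δ gives both |s + 8| < 4 and |s + 8| < 8ϵ, so |4/s + 1/2| < ϵ.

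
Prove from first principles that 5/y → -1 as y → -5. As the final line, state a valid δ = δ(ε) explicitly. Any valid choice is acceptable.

δ = min(5/2, (5/2)ε)

Let ε > 0. We seek δ > 0 such that 0 < |y + 5| < δ implies |5/y + 1| < ε.
|5/y + 1| = 5·|-5 − y|/(5·|y|) = 5|y + 5|/(5|y|).
Restrict δ ≤ 5/2. Then |y + 5| < 5/2 gives |y| > 5/2, so 5|y| > 25/2.
Then |5/y + 1| < 5|y + 5|/(25/2), which is < ε when |y + 5| < (5/2)ε.
Take δ = min(5/2, (5/2)ε). Then 0 < |y + 5| < δ gives both |y + 5| < 5/2 and |y + 5| < (5/2)ε, so |5/y + 1| < ε.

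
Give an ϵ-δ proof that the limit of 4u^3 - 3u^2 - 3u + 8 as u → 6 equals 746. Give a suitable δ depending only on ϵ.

δ = min(1, ϵ/466)

Let ϵ > 0 be given. We want δ > 0 such that 0 < |u − 6| < δ implies |(4u^3 - 3u^2 - 3u + 8) − 746| < ϵ.
(4u^3 - 3u^2 - 3u + 8) − 746 = 4u^3 - 3u^2 - 3u - 738 = (u − 6)(4u^2 + 21u + 123).
So |(4u^3 - 3u^2 - 3u + 8) − 746| = |u − 6|·|4u^2 + 21u + 123|.
Assume first that |u − 6| < 1, so |u| < 7. Then |4u^2 + 21u + 123| ≤ 4·7^2 + 21·7 + 123 = 466.
Hence |(4u^3 - 3u^2 - 3u + 8) − 746| ≤ 466|u − 6| < ϵ provided |u − 6| < ϵ/466.
Take δ = min(1, ϵ/466). Then 0 < |u − 6| < δ gives both |u − 6| < 1 and |u − 6| < ϵ/466, so |(4u^3 - 3u^2 - 3u + 8) − 746| < ϵ.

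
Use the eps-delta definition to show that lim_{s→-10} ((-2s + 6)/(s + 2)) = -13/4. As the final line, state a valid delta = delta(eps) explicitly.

delta = min(4, (16/5)eps)

Let eps > 0. We want delta > 0 with 0 < |s + 10| < delta ⇒ |(-2s + 6)/(s + 2) + 13/4| < eps.
Combining over a common denominator, (-2s + 6)/(s + 2) + 13/4 = [(-2s + 6)·(-8) − 26·(s + 2)] / [(-8)·(s + 2)] = -10(s + 10) / ((-8)(s + 2)).
So |(-2s + 6)/(s + 2) + 13/4| = 10|s + 10| / (8·|s + 2|).
Require delta ≤ 4, so |s + 2| ≥ |-8| − |s + 10| > 8 − 4 = 4.
Hence |(-2s + 6)/(s + 2) + 13/4| < 10|s + 10|/(8·4) = (5/16)|s + 10|, which is < eps once |s + 10| < (16/5)eps.
Take delta = min(4, (16/5)eps). Then 0 < |s + 10| < delta forces both bounds, so |(-2s + 6)/(s + 2) + 13/4| < eps.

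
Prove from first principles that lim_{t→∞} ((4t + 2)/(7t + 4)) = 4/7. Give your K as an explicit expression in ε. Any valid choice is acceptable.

K = (2/49)/ε

Let ε > 0. We seek K > 0 such that t > K implies |(4t + 2)/(7t + 4) − (4/7)| < ε.
(4t + 2)/(7t + 4) − (4/7) = (7(4t + 2) − 4(7t + 4)) / (7(7t + 4)) = -2/(7(7t + 4)).
For t > 0 we have 7t + 4 > 7t, so |(4t + 2)/(7t + 4) − (4/7)| = 2/(7(7t + 4)) < 2/(7·7t) = (2/49)/t.
Thus |(4t + 2)/(7t + 4) − (4/7)| < ε whenever t > (2/49)/ε.
Take K = (2/49)/ε. If t > K then |(4t + 2)/(7t + 4) − (4/7)| < (2/49)/t < ε.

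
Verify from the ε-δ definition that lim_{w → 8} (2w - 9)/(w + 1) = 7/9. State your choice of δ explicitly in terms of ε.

Fix ε > 0. We want δ > 0 with 0 < |w − 8| < δ ⇒ |(2w - 9)/(w + 1) − (7/9)| < ε.
Combining over a common denominator, (2w - 9)/(w + 1) − (7/9) = [(2w - 9)·9 − 7·(w + 1)] / [9·(w + 1)] = 11(w − 8) / (9(w + 1)).
So |(2w - 9)/(w + 1) − (7/9)| = 11|w − 8| / (9·|w + 1|).
Require δ ≤ 9/2, so |w + 1| ≥ |9| − |w − 8| > 9 − 9/2 = 9/2.
Hence |(2w - 9)/(w + 1) − (7/9)| < 11|w − 8|/(9·(9/2)) = (22/81)|w − 8|, which is < ε once |w − 8| < (81/22)ε.
Take δ = min(9/2, (81/22)ε). Then 0 < |w − 8| < δ forces both bounds, so |(2w - 9)/(w + 1) − (7/9)| < ε.

δ = min(9/2, (81/22)ε)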